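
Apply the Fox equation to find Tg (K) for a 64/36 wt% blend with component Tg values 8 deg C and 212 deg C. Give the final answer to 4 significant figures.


1/Tg = w1/Tg1 + w2/Tg2 (in Kelvin)
Tg1 = 281.15 K, Tg2 = 485.15 K
1/Tg = 0.64/281.15 + 0.36/485.15
Tg = 331.3 K


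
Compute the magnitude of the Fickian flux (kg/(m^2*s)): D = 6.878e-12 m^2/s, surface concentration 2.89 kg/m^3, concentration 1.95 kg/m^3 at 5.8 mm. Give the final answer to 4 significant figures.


J = -D * (dC/dx) = D * (C1 - C2) / dx
J = 6.878e-12 * (2.89 - 1.95) / 5.8e-03
J = 1.115e-09 kg/(m^2*s)


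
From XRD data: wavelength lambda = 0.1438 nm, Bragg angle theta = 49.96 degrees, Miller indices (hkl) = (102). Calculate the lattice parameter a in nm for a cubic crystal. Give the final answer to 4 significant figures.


d = lambda / (2*sin(theta))
d = 0.1438 / (2*sin(49.96 deg))
d = 0.0939138 nm
a = d * sqrt(h^2+k^2+l^2) = 0.0939138 * sqrt(5)
a = 0.21 nm


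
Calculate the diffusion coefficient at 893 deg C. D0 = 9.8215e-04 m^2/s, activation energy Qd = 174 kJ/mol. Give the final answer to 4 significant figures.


D = D0 * exp(-Qd / (R*T))
T = 1166.15 K
D = 9.8215e-04 * exp(-174e3 / (8.314 * 1166.15))
D = 1.578e-11 m^2/s


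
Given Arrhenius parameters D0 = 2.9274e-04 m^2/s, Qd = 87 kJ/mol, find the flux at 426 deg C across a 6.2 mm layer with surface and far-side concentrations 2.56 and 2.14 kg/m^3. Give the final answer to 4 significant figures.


Step 1: D = D0 * exp(-Qd/(R*T))
T = 426 + 273.15 = 699.15 K
D = 2.9274e-04 * exp(-87e3 / (8.314 * 699.15)) = 9.25412e-11 m^2/s
Step 2: J = D * (C1 - C2) / dx
J = 9.25412e-11 * (2.56 - 2.14) / 6.2e-03
J = 6.269e-09 kg/(m^2*s)


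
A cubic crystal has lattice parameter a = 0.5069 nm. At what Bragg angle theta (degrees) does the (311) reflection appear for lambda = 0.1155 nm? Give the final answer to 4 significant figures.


d = a / sqrt(h^2+k^2+l^2)
d = 0.5069 / sqrt(11) = 0.152836 nm
lambda = 2*d*sin(theta)  =>  sin(theta) = lambda / (2*d)
sin(theta) = 0.1155 / (2 * 0.152836) = 0.377856
theta = 22.2 deg


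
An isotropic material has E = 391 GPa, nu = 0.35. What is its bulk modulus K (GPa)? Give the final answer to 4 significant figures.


K = E / (3*(1-2*nu))
K = 391 / (3*(1-2*0.35))
K = 434.4 GPa


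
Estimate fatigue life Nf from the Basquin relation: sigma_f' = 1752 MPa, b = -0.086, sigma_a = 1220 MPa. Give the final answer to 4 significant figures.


sigma_a = sigma_f' * (2*Nf)^b
2*Nf = (sigma_a / sigma_f')^(1/b)
2*Nf = (1220 / 1752)^(1/-0.086)
2*Nf = 67.2369
Nf = 33.62 cycles


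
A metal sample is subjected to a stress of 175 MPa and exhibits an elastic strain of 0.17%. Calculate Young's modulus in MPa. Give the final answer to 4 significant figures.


E = sigma / epsilon
epsilon = 0.17% = 1.7e-03
E = 175 / 1.7e-03
E = 102900 MPa


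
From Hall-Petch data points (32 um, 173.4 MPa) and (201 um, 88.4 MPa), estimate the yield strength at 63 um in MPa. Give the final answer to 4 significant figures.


sigma_y = sigma0 + k / sqrt(d)
1/sqrt(d1) = 1/sqrt(3.2e-05) = 176.777;  1/sqrt(d2) = 70.5346
k = (sigma1 - sigma2) / (1/sqrt(d1) - 1/sqrt(d2)) = (173.4 - 88.4) / (176.777 - 70.5346) = 0.800059 MPa*m^0.5
sigma0 = sigma1 - k/sqrt(d1) = 173.4 - 0.800059*176.777 = 31.9682 MPa
sigma_y(d3) = 31.9682 + 0.800059 / sqrt(6.3e-05) = 132.8 MPa


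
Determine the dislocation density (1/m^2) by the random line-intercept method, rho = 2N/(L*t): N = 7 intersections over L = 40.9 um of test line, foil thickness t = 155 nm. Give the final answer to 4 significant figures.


rho = 2N / (L * t)
L = 40.9 um = 4.09e-05 m, t = 155 nm = 1.55e-07 m
rho = 2 * 7 / (4.09e-05 * 1.55e-07)
rho = 2.208e+12 1/m^2


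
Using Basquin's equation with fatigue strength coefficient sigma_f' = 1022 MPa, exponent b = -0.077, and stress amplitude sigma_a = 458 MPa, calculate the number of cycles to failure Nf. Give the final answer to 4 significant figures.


sigma_a = sigma_f' * (2*Nf)^b
2*Nf = (sigma_a / sigma_f')^(1/b)
2*Nf = (458 / 1022)^(1/-0.077)
2*Nf = 33657.6
Nf = 16830 cycles


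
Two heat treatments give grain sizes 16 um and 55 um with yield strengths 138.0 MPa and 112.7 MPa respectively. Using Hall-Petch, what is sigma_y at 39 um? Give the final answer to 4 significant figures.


sigma_y = sigma0 + k / sqrt(d)
1/sqrt(d1) = 1/sqrt(1.6e-05) = 250;  1/sqrt(d2) = 134.84
k = (sigma1 - sigma2) / (1/sqrt(d1) - 1/sqrt(d2)) = (138.0 - 112.7) / (250 - 134.84) = 0.219694 MPa*m^0.5
sigma0 = sigma1 - k/sqrt(d1) = 138.0 - 0.219694*250 = 83.0764 MPa
sigma_y(d3) = 83.0764 + 0.219694 / sqrt(3.9e-05) = 118.3 MPa


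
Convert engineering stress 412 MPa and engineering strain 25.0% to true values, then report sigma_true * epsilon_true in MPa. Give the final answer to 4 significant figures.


sigma_true = sigma_eng * (1 + epsilon_eng)
sigma_true = 412 * (1 + 0.25) = 515 MPa
epsilon_true = ln(1 + epsilon_eng)
epsilon_true = ln(1 + 0.25) = 0.223144
sigma_true * epsilon_true = 515 * 0.223144 = 114.9 MPa


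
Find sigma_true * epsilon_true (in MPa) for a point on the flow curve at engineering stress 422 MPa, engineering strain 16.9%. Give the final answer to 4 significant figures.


sigma_true = sigma_eng * (1 + epsilon_eng)
sigma_true = 422 * (1 + 0.169) = 493.318 MPa
epsilon_true = ln(1 + epsilon_eng)
epsilon_true = ln(1 + 0.169) = 0.156149
sigma_true * epsilon_true = 493.318 * 0.156149 = 77.03 MPa


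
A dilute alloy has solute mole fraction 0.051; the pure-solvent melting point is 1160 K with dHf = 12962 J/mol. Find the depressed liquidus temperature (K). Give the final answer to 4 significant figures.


dT = R*Tm^2*x / dHf
dT = 8.314 * 1160^2 * 0.051 / 12962
dT = 44.0174 K
T_new = 1160 - 44.0174 = 1116 K


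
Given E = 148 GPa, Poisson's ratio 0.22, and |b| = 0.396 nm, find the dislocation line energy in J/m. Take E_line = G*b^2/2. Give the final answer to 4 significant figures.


Step 1: G = E / (2*(1+nu))
G = 148 / (2*(1+0.22)) = 60.6557 GPa = 6.06557e+10 Pa
Step 2: E_line = G*b^2/2
b = 0.396 nm = 3.96e-10 m
E_line = 0.5 * 6.06557e+10 * (3.96e-10)^2 = 4.756e-09 J/m


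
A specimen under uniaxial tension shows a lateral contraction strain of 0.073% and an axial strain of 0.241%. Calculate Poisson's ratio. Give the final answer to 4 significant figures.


nu = -epsilon_lat / epsilon_axial
Lateral strain is contraction (negative), so using magnitudes:
nu = 0.073 / 0.241
nu = 0.3029


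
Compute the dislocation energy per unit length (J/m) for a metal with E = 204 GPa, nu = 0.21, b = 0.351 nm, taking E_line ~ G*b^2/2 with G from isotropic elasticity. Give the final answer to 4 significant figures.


Step 1: G = E / (2*(1+nu))
G = 204 / (2*(1+0.21)) = 84.2975 GPa = 8.42975e+10 Pa
Step 2: E_line = G*b^2/2
b = 0.351 nm = 3.51e-10 m
E_line = 0.5 * 8.42975e+10 * (3.51e-10)^2 = 5.193e-09 J/m


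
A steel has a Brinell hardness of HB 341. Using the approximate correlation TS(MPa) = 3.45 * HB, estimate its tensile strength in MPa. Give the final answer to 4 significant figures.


TS (MPa) = 3.45 * HB
TS = 3.45 * 341
TS = 1176 MPa


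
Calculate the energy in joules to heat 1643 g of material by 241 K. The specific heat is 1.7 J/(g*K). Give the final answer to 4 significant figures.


Q = m * cp * dT
Q = 1643 * 1.7 * 241
Q = 673100 J


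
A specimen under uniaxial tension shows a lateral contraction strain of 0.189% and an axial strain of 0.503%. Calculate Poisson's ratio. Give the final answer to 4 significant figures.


nu = -epsilon_lat / epsilon_axial
Lateral strain is contraction (negative), so using magnitudes:
nu = 0.189 / 0.503
nu = 0.3757


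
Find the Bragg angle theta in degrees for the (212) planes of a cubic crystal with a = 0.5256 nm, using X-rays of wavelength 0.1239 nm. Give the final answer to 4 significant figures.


d = a / sqrt(h^2+k^2+l^2)
d = 0.5256 / sqrt(9) = 0.1752 nm
lambda = 2*d*sin(theta)  =>  sin(theta) = lambda / (2*d)
sin(theta) = 0.1239 / (2 * 0.1752) = 0.353596
theta = 20.71 deg


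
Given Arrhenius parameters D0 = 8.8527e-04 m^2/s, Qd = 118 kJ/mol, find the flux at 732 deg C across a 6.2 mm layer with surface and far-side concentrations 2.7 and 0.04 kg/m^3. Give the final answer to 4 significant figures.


Step 1: D = D0 * exp(-Qd/(R*T))
T = 732 + 273.15 = 1005.15 K
D = 8.8527e-04 * exp(-118e3 / (8.314 * 1005.15)) = 6.5275e-10 m^2/s
Step 2: J = D * (C1 - C2) / dx
J = 6.5275e-10 * (2.7 - 0.04) / 6.2e-03
J = 2.801e-07 kg/(m^2*s)


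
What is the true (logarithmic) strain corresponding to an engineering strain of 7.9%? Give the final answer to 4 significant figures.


epsilon_true = ln(1 + epsilon_eng)
epsilon_true = ln(1 + 0.079)
epsilon_true = 0.07603


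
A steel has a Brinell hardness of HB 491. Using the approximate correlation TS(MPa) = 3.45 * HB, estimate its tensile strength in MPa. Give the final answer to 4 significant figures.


TS (MPa) = 3.45 * HB
TS = 3.45 * 491
TS = 1694 MPa


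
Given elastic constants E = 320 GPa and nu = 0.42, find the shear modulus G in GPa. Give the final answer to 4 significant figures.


G = E / (2*(1+nu))
G = 320 / (2*(1+0.42))
G = 112.7 GPa


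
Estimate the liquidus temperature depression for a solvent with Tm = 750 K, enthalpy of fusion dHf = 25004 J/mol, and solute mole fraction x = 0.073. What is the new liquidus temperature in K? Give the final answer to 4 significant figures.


dT = R*Tm^2*x / dHf
dT = 8.314 * 750^2 * 0.073 / 25004
dT = 13.6536 K
T_new = 750 - 13.6536 = 736.3 K


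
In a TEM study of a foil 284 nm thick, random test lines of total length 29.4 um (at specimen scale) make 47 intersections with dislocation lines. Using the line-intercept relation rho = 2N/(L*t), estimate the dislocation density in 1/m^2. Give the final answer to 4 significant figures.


rho = 2N / (L * t)
L = 29.4 um = 2.94e-05 m, t = 284 nm = 2.84e-07 m
rho = 2 * 47 / (2.94e-05 * 2.84e-07)
rho = 1.126e+13 1/m^2


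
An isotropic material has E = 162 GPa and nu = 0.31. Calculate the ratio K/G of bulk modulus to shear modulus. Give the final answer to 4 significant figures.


G = E / (2*(1+nu))
G = 162 / (2*(1+0.31)) = 61.8321 GPa
K = E / (3*(1-2*nu))
K = 162 / (3*(1-2*0.31)) = 142.105 GPa
K/G = 142.105 / 61.8321 = 2.298


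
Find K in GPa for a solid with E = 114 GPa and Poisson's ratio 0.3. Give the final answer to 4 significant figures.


K = E / (3*(1-2*nu))
K = 114 / (3*(1-2*0.3))
K = 95 GPa


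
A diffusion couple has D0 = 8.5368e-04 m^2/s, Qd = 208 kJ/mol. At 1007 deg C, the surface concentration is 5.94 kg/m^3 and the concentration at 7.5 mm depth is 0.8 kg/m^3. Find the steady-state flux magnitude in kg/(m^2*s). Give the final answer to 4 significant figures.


Step 1: D = D0 * exp(-Qd/(R*T))
T = 1007 + 273.15 = 1280.15 K
D = 8.5368e-04 * exp(-208e3 / (8.314 * 1280.15)) = 2.77878e-12 m^2/s
Step 2: J = D * (C1 - C2) / dx
J = 2.77878e-12 * (5.94 - 0.8) / 7.5e-03
J = 1.904e-09 kg/(m^2*s)


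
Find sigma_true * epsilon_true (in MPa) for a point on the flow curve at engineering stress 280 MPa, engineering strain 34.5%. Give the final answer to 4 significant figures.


sigma_true = sigma_eng * (1 + epsilon_eng)
sigma_true = 280 * (1 + 0.345) = 376.6 MPa
epsilon_true = ln(1 + epsilon_eng)
epsilon_true = ln(1 + 0.345) = 0.296394
sigma_true * epsilon_true = 376.6 * 0.296394 = 111.6 MPa


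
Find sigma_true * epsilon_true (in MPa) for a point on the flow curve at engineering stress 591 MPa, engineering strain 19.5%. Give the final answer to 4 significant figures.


sigma_true = sigma_eng * (1 + epsilon_eng)
sigma_true = 591 * (1 + 0.195) = 706.245 MPa
epsilon_true = ln(1 + epsilon_eng)
epsilon_true = ln(1 + 0.195) = 0.178146
sigma_true * epsilon_true = 706.245 * 0.178146 = 125.8 MPa


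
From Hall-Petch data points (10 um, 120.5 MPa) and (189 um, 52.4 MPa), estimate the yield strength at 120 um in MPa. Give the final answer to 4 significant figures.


sigma_y = sigma0 + k / sqrt(d)
1/sqrt(d1) = 1/sqrt(1e-05) = 316.228;  1/sqrt(d2) = 72.7393
k = (sigma1 - sigma2) / (1/sqrt(d1) - 1/sqrt(d2)) = (120.5 - 52.4) / (316.228 - 72.7393) = 0.279685 MPa*m^0.5
sigma0 = sigma1 - k/sqrt(d1) = 120.5 - 0.279685*316.228 = 32.0559 MPa
sigma_y(d3) = 32.0559 + 0.279685 / sqrt(1.2e-04) = 57.59 MPa


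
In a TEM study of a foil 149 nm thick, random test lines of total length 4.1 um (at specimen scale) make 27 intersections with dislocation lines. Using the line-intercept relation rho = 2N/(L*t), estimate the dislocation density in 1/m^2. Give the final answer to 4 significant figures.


rho = 2N / (L * t)
L = 4.1 um = 4.1e-06 m, t = 149 nm = 1.49e-07 m
rho = 2 * 27 / (4.1e-06 * 1.49e-07)
rho = 8.839e+13 1/m^2


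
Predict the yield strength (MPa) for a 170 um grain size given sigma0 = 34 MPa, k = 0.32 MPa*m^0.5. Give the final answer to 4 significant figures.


sigma_y = sigma0 + k / sqrt(d)
d = 170 um = 1.7e-04 m
sigma_y = 34 + 0.32 / sqrt(1.7e-04)
sigma_y = 58.54 MPa


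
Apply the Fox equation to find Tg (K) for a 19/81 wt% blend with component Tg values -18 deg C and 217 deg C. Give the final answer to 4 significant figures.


1/Tg = w1/Tg1 + w2/Tg2 (in Kelvin)
Tg1 = 255.15 K, Tg2 = 490.15 K
1/Tg = 0.19/255.15 + 0.81/490.15
Tg = 417.2 K


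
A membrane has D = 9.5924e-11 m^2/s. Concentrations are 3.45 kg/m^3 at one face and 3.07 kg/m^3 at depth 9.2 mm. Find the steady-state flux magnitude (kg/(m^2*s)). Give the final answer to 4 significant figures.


J = -D * (dC/dx) = D * (C1 - C2) / dx
J = 9.5924e-11 * (3.45 - 3.07) / 9.2e-03
J = 3.962e-09 kg/(m^2*s)


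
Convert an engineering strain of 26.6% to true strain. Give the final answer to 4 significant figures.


epsilon_true = ln(1 + epsilon_eng)
epsilon_true = ln(1 + 0.266)
epsilon_true = 0.2359


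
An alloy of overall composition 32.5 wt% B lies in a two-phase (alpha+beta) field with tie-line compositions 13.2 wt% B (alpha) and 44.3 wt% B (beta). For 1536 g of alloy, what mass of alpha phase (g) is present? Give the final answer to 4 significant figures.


f_alpha = (C_beta - C0) / (C_beta - C_alpha)
f_alpha = (44.3 - 32.5) / (44.3 - 13.2) = 0.379421
m_alpha = f_alpha * m_total = 0.379421 * 1536 = 582.8 g


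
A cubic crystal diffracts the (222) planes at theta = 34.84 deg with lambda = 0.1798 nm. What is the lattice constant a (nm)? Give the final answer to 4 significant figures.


d = lambda / (2*sin(theta))
d = 0.1798 / (2*sin(34.84 deg))
d = 0.157364 nm
a = d * sqrt(h^2+k^2+l^2) = 0.157364 * sqrt(12)
a = 0.5451 nm


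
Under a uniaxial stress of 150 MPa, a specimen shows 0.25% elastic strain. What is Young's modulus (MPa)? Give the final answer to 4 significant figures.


E = sigma / epsilon
epsilon = 0.25% = 2.5e-03
E = 150 / 2.5e-03
E = 60000 MPa


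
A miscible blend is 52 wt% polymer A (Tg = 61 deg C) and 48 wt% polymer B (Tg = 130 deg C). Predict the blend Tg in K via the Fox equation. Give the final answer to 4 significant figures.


1/Tg = w1/Tg1 + w2/Tg2 (in Kelvin)
Tg1 = 334.15 K, Tg2 = 403.15 K
1/Tg = 0.52/334.15 + 0.48/403.15
Tg = 364.1 K


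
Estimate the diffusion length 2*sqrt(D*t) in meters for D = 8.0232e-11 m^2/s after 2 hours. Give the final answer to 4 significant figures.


t = 2 hr = 7200 s
Diffusion length = 2*sqrt(D*t)
= 2*sqrt(8.0232e-11 * 7200)
= 1.52e-03 m


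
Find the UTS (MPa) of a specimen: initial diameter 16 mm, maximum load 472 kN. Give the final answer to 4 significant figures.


A0 = pi*(d/2)^2 = pi*(16/2)^2 = 201.062 mm^2
UTS = F_max / A0 = 472*1000 / 201.062
UTS = 2348 MPa


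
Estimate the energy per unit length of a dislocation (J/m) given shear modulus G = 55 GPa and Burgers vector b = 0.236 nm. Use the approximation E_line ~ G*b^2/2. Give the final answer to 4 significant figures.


E = G*b^2/2
b = 0.236 nm = 2.36e-10 m
G = 55 GPa = 5.5e+10 Pa
E = 0.5 * 5.5e+10 * (2.36e-10)^2
E = 1.532e-09 J/m


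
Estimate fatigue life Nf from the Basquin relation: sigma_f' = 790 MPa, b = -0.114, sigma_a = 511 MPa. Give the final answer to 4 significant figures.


sigma_a = sigma_f' * (2*Nf)^b
2*Nf = (sigma_a / sigma_f')^(1/b)
2*Nf = (511 / 790)^(1/-0.114)
2*Nf = 45.6776
Nf = 22.84 cycles


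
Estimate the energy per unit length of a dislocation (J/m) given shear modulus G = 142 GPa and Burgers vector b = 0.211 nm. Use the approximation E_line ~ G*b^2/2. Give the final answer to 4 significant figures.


E = G*b^2/2
b = 0.211 nm = 2.11e-10 m
G = 142 GPa = 1.42e+11 Pa
E = 0.5 * 1.42e+11 * (2.11e-10)^2
E = 3.161e-09 J/m


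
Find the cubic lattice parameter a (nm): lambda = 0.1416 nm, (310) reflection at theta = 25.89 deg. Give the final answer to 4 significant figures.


d = lambda / (2*sin(theta))
d = 0.1416 / (2*sin(25.89 deg))
d = 0.162146 nm
a = d * sqrt(h^2+k^2+l^2) = 0.162146 * sqrt(10)
a = 0.5127 nm


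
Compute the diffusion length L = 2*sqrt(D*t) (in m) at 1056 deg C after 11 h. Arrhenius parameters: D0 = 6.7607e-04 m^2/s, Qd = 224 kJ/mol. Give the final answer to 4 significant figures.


Step 1: D = D0 * exp(-Qd/(R*T))
T = 1329.15 K
D = 6.7607e-04 * exp(-224e3 / (8.314 * 1329.15)) = 1.06325e-12 m^2/s
Step 2: L = 2*sqrt(D*t)
t = 11 h = 39600 s
L = 2*sqrt(1.06325e-12 * 39600) = 4.104e-04 m


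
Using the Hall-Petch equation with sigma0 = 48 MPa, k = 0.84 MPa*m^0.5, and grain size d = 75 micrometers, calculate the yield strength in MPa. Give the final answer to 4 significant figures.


sigma_y = sigma0 + k / sqrt(d)
d = 75 um = 7.5e-05 m
sigma_y = 48 + 0.84 / sqrt(7.5e-05)
sigma_y = 145 MPa


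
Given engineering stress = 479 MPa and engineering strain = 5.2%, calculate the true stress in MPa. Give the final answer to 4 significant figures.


sigma_true = sigma_eng * (1 + epsilon_eng)
sigma_true = 479 * (1 + 0.052)
sigma_true = 503.9 MPa


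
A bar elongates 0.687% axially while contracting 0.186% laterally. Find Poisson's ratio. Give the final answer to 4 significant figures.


nu = -epsilon_lat / epsilon_axial
Lateral strain is contraction (negative), so using magnitudes:
nu = 0.186 / 0.687
nu = 0.2707


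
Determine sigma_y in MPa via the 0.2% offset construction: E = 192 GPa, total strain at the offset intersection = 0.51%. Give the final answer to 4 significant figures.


Offset strain = 0.002
Elastic strain at yield = total_strain - offset = 5.1e-03 - 0.002 = 3.1e-03
sigma_y = E * elastic_strain = 192000 * 3.1e-03
sigma_y = 595.2 MPa


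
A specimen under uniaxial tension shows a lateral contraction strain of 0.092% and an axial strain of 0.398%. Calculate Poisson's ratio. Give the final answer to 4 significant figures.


nu = -epsilon_lat / epsilon_axial
Lateral strain is contraction (negative), so using magnitudes:
nu = 0.092 / 0.398
nu = 0.2312


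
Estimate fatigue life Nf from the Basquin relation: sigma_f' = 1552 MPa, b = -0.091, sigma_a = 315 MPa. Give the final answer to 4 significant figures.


sigma_a = sigma_f' * (2*Nf)^b
2*Nf = (sigma_a / sigma_f')^(1/b)
2*Nf = (315 / 1552)^(1/-0.091)
2*Nf = 4.08114e+07
Nf = 2.041e+07 cycles


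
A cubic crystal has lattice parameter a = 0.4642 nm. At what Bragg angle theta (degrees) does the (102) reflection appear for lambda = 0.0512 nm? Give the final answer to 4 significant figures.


d = a / sqrt(h^2+k^2+l^2)
d = 0.4642 / sqrt(5) = 0.207597 nm
lambda = 2*d*sin(theta)  =>  sin(theta) = lambda / (2*d)
sin(theta) = 0.0512 / (2 * 0.207597) = 0.123316
theta = 7.084 deg


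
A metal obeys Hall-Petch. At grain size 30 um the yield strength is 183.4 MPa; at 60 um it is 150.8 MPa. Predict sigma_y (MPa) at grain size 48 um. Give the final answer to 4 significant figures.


sigma_y = sigma0 + k / sqrt(d)
1/sqrt(d1) = 1/sqrt(3e-05) = 182.574;  1/sqrt(d2) = 129.099
k = (sigma1 - sigma2) / (1/sqrt(d1) - 1/sqrt(d2)) = (183.4 - 150.8) / (182.574 - 129.099) = 0.609634 MPa*m^0.5
sigma0 = sigma1 - k/sqrt(d1) = 183.4 - 0.609634*182.574 = 72.0966 MPa
sigma_y(d3) = 72.0966 + 0.609634 / sqrt(4.8e-05) = 160.1 MPa


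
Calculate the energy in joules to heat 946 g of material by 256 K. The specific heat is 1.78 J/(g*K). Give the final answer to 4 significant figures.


Q = m * cp * dT
Q = 946 * 1.78 * 256
Q = 431100 J


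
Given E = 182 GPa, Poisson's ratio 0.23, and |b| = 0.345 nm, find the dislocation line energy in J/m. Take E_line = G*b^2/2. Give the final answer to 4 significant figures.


Step 1: G = E / (2*(1+nu))
G = 182 / (2*(1+0.23)) = 73.9837 GPa = 7.39837e+10 Pa
Step 2: E_line = G*b^2/2
b = 0.345 nm = 3.45e-10 m
E_line = 0.5 * 7.39837e+10 * (3.45e-10)^2 = 4.403e-09 J/m


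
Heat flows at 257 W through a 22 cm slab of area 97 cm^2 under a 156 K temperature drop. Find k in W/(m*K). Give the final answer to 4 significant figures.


k = Q*L / (A*dT)
L = 0.22 m, A = 9.7e-03 m^2
k = 257 * 0.22 / (9.7e-03 * 156)
k = 37.36 W/(m*K)


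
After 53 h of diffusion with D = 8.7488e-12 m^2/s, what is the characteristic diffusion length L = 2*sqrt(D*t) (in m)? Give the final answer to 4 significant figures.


t = 53 hr = 190800 s
Diffusion length = 2*sqrt(D*t)
= 2*sqrt(8.7488e-12 * 190800)
= 2.584e-03 m


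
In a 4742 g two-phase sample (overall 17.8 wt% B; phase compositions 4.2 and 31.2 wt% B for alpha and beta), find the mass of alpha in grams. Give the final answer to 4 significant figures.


f_alpha = (C_beta - C0) / (C_beta - C_alpha)
f_alpha = (31.2 - 17.8) / (31.2 - 4.2) = 0.496296
m_alpha = f_alpha * m_total = 0.496296 * 4742 = 2353 g


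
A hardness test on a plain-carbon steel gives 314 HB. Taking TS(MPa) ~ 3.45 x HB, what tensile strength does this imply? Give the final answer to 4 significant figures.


TS (MPa) = 3.45 * HB
TS = 3.45 * 314
TS = 1083 MPa


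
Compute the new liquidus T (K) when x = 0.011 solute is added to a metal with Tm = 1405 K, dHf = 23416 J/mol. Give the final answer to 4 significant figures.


dT = R*Tm^2*x / dHf
dT = 8.314 * 1405^2 * 0.011 / 23416
dT = 7.70979 K
T_new = 1405 - 7.70979 = 1397 K


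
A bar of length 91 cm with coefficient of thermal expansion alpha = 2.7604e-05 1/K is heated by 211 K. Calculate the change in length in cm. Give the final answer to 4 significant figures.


dL = L0 * alpha * dT
dL = 91 * 2.7604e-05 * 211
dL = 0.53 cm


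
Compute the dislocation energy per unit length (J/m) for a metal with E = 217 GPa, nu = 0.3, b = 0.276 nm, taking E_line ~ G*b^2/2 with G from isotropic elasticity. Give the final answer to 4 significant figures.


Step 1: G = E / (2*(1+nu))
G = 217 / (2*(1+0.3)) = 83.4615 GPa = 8.34615e+10 Pa
Step 2: E_line = G*b^2/2
b = 0.276 nm = 2.76e-10 m
E_line = 0.5 * 8.34615e+10 * (2.76e-10)^2 = 3.179e-09 J/m


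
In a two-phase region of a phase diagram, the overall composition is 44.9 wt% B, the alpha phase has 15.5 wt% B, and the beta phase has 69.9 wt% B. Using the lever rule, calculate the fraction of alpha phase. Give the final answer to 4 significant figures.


f_alpha = (C_beta - C0) / (C_beta - C_alpha)
f_alpha = (69.9 - 44.9) / (69.9 - 15.5)
f_alpha = 0.4596


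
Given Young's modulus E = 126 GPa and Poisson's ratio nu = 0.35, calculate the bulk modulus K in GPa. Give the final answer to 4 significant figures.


K = E / (3*(1-2*nu))
K = 126 / (3*(1-2*0.35))
K = 140 GPa


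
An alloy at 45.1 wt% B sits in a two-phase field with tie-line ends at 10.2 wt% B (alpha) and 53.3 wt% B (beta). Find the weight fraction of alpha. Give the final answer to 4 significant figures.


f_alpha = (C_beta - C0) / (C_beta - C_alpha)
f_alpha = (53.3 - 45.1) / (53.3 - 10.2)
f_alpha = 0.1903


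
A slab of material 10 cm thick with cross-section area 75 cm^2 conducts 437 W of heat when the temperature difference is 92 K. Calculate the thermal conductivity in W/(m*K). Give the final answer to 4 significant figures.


k = Q*L / (A*dT)
L = 0.1 m, A = 7.5e-03 m^2
k = 437 * 0.1 / (7.5e-03 * 92)
k = 63.33 W/(m*K)


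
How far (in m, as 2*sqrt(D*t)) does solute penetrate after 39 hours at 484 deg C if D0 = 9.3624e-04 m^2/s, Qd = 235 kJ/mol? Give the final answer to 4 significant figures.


Step 1: D = D0 * exp(-Qd/(R*T))
T = 757.15 K
D = 9.3624e-04 * exp(-235e3 / (8.314 * 757.15)) = 5.73462e-20 m^2/s
Step 2: L = 2*sqrt(D*t)
t = 39 h = 140400 s
L = 2*sqrt(5.73462e-20 * 140400) = 1.795e-07 m


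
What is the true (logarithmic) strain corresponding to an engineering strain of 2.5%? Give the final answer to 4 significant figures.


epsilon_true = ln(1 + epsilon_eng)
epsilon_true = ln(1 + 0.025)
epsilon_true = 0.02469


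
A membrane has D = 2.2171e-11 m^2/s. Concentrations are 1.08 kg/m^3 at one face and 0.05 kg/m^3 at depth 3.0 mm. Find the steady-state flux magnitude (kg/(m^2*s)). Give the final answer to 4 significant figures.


J = -D * (dC/dx) = D * (C1 - C2) / dx
J = 2.2171e-11 * (1.08 - 0.05) / 3e-03
J = 7.612e-09 kg/(m^2*s)


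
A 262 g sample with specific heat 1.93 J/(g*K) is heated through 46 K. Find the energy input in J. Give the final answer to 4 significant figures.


Q = m * cp * dT
Q = 262 * 1.93 * 46
Q = 23260 J


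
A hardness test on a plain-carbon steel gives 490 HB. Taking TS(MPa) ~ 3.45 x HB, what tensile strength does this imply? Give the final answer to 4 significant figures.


TS (MPa) = 3.45 * HB
TS = 3.45 * 490
TS = 1691 MPa


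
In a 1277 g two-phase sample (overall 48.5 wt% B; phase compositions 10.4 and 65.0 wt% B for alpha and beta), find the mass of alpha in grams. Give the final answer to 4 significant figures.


f_alpha = (C_beta - C0) / (C_beta - C_alpha)
f_alpha = (65.0 - 48.5) / (65.0 - 10.4) = 0.302198
m_alpha = f_alpha * m_total = 0.302198 * 1277 = 385.9 g


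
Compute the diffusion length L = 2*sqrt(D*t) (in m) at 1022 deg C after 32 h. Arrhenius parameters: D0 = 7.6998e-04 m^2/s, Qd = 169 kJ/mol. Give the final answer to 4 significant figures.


Step 1: D = D0 * exp(-Qd/(R*T))
T = 1295.15 K
D = 7.6998e-04 * exp(-169e3 / (8.314 * 1295.15)) = 1.17571e-10 m^2/s
Step 2: L = 2*sqrt(D*t)
t = 32 h = 115200 s
L = 2*sqrt(1.17571e-10 * 115200) = 7.36e-03 m


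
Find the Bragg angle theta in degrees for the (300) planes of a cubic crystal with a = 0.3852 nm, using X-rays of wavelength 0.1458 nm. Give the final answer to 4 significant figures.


d = a / sqrt(h^2+k^2+l^2)
d = 0.3852 / sqrt(9) = 0.1284 nm
lambda = 2*d*sin(theta)  =>  sin(theta) = lambda / (2*d)
sin(theta) = 0.1458 / (2 * 0.1284) = 0.567757
theta = 34.59 deg


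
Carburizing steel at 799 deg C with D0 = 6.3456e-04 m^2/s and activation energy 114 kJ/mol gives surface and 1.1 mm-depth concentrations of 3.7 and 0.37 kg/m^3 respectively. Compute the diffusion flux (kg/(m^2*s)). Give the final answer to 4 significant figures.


Step 1: D = D0 * exp(-Qd/(R*T))
T = 799 + 273.15 = 1072.15 K
D = 6.3456e-04 * exp(-114e3 / (8.314 * 1072.15)) = 1.77111e-09 m^2/s
Step 2: J = D * (C1 - C2) / dx
J = 1.77111e-09 * (3.7 - 0.37) / 1.1e-03
J = 5.362e-06 kg/(m^2*s)


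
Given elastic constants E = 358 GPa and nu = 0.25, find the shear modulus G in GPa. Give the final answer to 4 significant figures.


G = E / (2*(1+nu))
G = 358 / (2*(1+0.25))
G = 143.2 GPa


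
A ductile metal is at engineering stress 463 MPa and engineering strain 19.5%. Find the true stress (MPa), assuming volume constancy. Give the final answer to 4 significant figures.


sigma_true = sigma_eng * (1 + epsilon_eng)
sigma_true = 463 * (1 + 0.195)
sigma_true = 553.3 MPa


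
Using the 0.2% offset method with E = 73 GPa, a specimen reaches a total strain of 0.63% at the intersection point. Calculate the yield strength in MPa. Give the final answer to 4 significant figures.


Offset strain = 0.002
Elastic strain at yield = total_strain - offset = 6.3e-03 - 0.002 = 4.3e-03
sigma_y = E * elastic_strain = 73000 * 4.3e-03
sigma_y = 313.9 MPa


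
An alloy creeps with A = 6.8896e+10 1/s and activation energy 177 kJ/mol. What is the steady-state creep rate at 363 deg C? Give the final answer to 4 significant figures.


rate = A * exp(-Q / (R*T))
T = 363 + 273.15 = 636.15 K
rate = 6.8896e+10 * exp(-177e3 / (8.314 * 636.15))
rate = 2.014e-04 1/s


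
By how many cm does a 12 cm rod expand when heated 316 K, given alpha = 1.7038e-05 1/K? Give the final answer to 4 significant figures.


dL = L0 * alpha * dT
dL = 12 * 1.7038e-05 * 316
dL = 0.06461 cm


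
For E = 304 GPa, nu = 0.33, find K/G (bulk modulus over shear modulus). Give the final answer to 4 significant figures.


G = E / (2*(1+nu))
G = 304 / (2*(1+0.33)) = 114.286 GPa
K = E / (3*(1-2*nu))
K = 304 / (3*(1-2*0.33)) = 298.039 GPa
K/G = 298.039 / 114.286 = 2.608


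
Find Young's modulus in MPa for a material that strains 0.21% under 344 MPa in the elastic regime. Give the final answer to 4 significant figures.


E = sigma / epsilon
epsilon = 0.21% = 2.1e-03
E = 344 / 2.1e-03
E = 163800 MPa


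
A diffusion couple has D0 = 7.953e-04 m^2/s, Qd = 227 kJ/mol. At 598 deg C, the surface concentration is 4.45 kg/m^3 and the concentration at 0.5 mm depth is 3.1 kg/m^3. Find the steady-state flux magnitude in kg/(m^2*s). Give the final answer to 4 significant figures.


Step 1: D = D0 * exp(-Qd/(R*T))
T = 598 + 273.15 = 871.15 K
D = 7.953e-04 * exp(-227e3 / (8.314 * 871.15)) = 1.94533e-17 m^2/s
Step 2: J = D * (C1 - C2) / dx
J = 1.94533e-17 * (4.45 - 3.1) / 5e-04
J = 5.252e-14 kg/(m^2*s)


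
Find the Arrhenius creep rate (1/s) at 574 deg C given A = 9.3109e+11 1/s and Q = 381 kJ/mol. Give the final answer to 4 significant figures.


rate = A * exp(-Q / (R*T))
T = 574 + 273.15 = 847.15 K
rate = 9.3109e+11 * exp(-381e3 / (8.314 * 847.15))
rate = 2.992e-12 1/s


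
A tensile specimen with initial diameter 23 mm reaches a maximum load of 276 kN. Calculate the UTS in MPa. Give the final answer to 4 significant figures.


A0 = pi*(d/2)^2 = pi*(23/2)^2 = 415.476 mm^2
UTS = F_max / A0 = 276*1000 / 415.476
UTS = 664.3 MPa


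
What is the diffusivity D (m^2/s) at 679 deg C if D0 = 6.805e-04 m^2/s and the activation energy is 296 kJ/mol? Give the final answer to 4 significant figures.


D = D0 * exp(-Qd / (R*T))
T = 952.15 K
D = 6.805e-04 * exp(-296e3 / (8.314 * 952.15))
D = 3.924e-20 m^2/s


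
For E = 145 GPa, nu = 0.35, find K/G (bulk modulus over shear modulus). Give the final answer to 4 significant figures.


G = E / (2*(1+nu))
G = 145 / (2*(1+0.35)) = 53.7037 GPa
K = E / (3*(1-2*nu))
K = 145 / (3*(1-2*0.35)) = 161.111 GPa
K/G = 161.111 / 53.7037 = 3


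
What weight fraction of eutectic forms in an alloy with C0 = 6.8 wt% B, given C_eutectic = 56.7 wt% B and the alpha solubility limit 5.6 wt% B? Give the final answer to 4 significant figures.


f_primary = (C_e - C0) / (C_e - C_alpha_max)
f_primary = (56.7 - 6.8) / (56.7 - 5.6)
f_primary = 0.976517
f_eutectic = 1 - 0.976517 = 0.02348


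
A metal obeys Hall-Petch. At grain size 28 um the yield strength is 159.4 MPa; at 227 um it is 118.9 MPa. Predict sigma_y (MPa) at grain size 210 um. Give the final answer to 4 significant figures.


sigma_y = sigma0 + k / sqrt(d)
1/sqrt(d1) = 1/sqrt(2.8e-05) = 188.982;  1/sqrt(d2) = 66.3723
k = (sigma1 - sigma2) / (1/sqrt(d1) - 1/sqrt(d2)) = (159.4 - 118.9) / (188.982 - 66.3723) = 0.330316 MPa*m^0.5
sigma0 = sigma1 - k/sqrt(d1) = 159.4 - 0.330316*188.982 = 96.9762 MPa
sigma_y(d3) = 96.9762 + 0.330316 / sqrt(2.1e-04) = 119.8 MPa


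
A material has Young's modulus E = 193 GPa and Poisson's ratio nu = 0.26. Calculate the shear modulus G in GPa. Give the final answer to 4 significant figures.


G = E / (2*(1+nu))
G = 193 / (2*(1+0.26))
G = 76.59 GPa


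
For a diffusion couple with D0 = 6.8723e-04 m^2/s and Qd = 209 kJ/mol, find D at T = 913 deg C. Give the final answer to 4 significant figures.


D = D0 * exp(-Qd / (R*T))
T = 1186.15 K
D = 6.8723e-04 * exp(-209e3 / (8.314 * 1186.15))
D = 4.295e-13 m^2/s


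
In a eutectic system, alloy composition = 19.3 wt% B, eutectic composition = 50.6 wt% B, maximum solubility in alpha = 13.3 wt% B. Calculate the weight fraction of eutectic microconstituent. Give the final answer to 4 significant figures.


f_primary = (C_e - C0) / (C_e - C_alpha_max)
f_primary = (50.6 - 19.3) / (50.6 - 13.3)
f_primary = 0.839142
f_eutectic = 1 - 0.839142 = 0.1609


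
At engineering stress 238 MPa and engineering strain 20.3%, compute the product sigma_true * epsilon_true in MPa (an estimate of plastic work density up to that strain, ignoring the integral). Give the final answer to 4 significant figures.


sigma_true = sigma_eng * (1 + epsilon_eng)
sigma_true = 238 * (1 + 0.203) = 286.314 MPa
epsilon_true = ln(1 + epsilon_eng)
epsilon_true = ln(1 + 0.203) = 0.184818
sigma_true * epsilon_true = 286.314 * 0.184818 = 52.92 MPa


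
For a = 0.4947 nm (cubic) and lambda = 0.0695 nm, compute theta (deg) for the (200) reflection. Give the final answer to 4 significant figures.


d = a / sqrt(h^2+k^2+l^2)
d = 0.4947 / sqrt(4) = 0.24735 nm
lambda = 2*d*sin(theta)  =>  sin(theta) = lambda / (2*d)
sin(theta) = 0.0695 / (2 * 0.24735) = 0.140489
theta = 8.076 deg


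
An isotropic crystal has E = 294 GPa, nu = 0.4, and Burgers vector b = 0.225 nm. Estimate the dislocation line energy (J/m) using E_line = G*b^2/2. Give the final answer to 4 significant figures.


Step 1: G = E / (2*(1+nu))
G = 294 / (2*(1+0.4)) = 105 GPa = 1.05e+11 Pa
Step 2: E_line = G*b^2/2
b = 0.225 nm = 2.25e-10 m
E_line = 0.5 * 1.05e+11 * (2.25e-10)^2 = 2.658e-09 J/m


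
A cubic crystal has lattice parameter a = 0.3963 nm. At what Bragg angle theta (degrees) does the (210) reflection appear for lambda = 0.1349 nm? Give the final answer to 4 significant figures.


d = a / sqrt(h^2+k^2+l^2)
d = 0.3963 / sqrt(5) = 0.177231 nm
lambda = 2*d*sin(theta)  =>  sin(theta) = lambda / (2*d)
sin(theta) = 0.1349 / (2 * 0.177231) = 0.380577
theta = 22.37 deg


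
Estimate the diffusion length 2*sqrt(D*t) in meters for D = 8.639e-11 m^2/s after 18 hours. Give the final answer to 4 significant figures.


t = 18 hr = 64800 s
Diffusion length = 2*sqrt(D*t)
= 2*sqrt(8.639e-11 * 64800)
= 4.732e-03 m


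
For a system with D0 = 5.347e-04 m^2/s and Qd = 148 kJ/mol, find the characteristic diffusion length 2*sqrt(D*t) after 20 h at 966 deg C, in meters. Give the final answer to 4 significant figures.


Step 1: D = D0 * exp(-Qd/(R*T))
T = 1239.15 K
D = 5.347e-04 * exp(-148e3 / (8.314 * 1239.15)) = 3.08426e-10 m^2/s
Step 2: L = 2*sqrt(D*t)
t = 20 h = 72000 s
L = 2*sqrt(3.08426e-10 * 72000) = 9.425e-03 m


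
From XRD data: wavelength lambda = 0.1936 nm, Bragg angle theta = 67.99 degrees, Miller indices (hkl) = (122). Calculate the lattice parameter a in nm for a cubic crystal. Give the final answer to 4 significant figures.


d = lambda / (2*sin(theta))
d = 0.1936 / (2*sin(67.99 deg))
d = 0.10441 nm
a = d * sqrt(h^2+k^2+l^2) = 0.10441 * sqrt(9)
a = 0.3132 nm


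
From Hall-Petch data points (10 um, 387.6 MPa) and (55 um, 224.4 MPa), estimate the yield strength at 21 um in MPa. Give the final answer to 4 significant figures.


sigma_y = sigma0 + k / sqrt(d)
1/sqrt(d1) = 1/sqrt(1e-05) = 316.228;  1/sqrt(d2) = 134.84
k = (sigma1 - sigma2) / (1/sqrt(d1) - 1/sqrt(d2)) = (387.6 - 224.4) / (316.228 - 134.84) = 0.89973 MPa*m^0.5
sigma0 = sigma1 - k/sqrt(d1) = 387.6 - 0.89973*316.228 = 103.08 MPa
sigma_y(d3) = 103.08 + 0.89973 / sqrt(2.1e-05) = 299.4 MPa


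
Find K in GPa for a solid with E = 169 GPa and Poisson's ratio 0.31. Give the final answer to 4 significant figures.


K = E / (3*(1-2*nu))
K = 169 / (3*(1-2*0.31))
K = 148.2 GPa


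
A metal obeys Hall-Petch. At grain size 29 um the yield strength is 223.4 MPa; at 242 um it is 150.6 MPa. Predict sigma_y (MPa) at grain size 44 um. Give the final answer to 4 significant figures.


sigma_y = sigma0 + k / sqrt(d)
1/sqrt(d1) = 1/sqrt(2.9e-05) = 185.695;  1/sqrt(d2) = 64.2824
k = (sigma1 - sigma2) / (1/sqrt(d1) - 1/sqrt(d2)) = (223.4 - 150.6) / (185.695 - 64.2824) = 0.599607 MPa*m^0.5
sigma0 = sigma1 - k/sqrt(d1) = 223.4 - 0.599607*185.695 = 112.056 MPa
sigma_y(d3) = 112.056 + 0.599607 / sqrt(4.4e-05) = 202.4 MPa


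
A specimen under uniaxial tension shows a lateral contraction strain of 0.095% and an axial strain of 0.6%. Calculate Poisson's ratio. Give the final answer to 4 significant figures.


nu = -epsilon_lat / epsilon_axial
Lateral strain is contraction (negative), so using magnitudes:
nu = 0.095 / 0.6
nu = 0.1583


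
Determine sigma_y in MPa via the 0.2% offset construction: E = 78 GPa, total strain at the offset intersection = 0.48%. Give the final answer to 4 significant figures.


Offset strain = 0.002
Elastic strain at yield = total_strain - offset = 4.8e-03 - 0.002 = 2.8e-03
sigma_y = E * elastic_strain = 78000 * 2.8e-03
sigma_y = 218.4 MPa


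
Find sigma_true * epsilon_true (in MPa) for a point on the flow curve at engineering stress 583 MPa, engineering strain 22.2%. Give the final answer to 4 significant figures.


sigma_true = sigma_eng * (1 + epsilon_eng)
sigma_true = 583 * (1 + 0.222) = 712.426 MPa
epsilon_true = ln(1 + epsilon_eng)
epsilon_true = ln(1 + 0.222) = 0.200489
sigma_true * epsilon_true = 712.426 * 0.200489 = 142.8 MPa


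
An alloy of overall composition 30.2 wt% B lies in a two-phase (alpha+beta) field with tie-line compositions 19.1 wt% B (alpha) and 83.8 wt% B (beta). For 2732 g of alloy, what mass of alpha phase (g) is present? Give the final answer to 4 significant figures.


f_alpha = (C_beta - C0) / (C_beta - C_alpha)
f_alpha = (83.8 - 30.2) / (83.8 - 19.1) = 0.828439
m_alpha = f_alpha * m_total = 0.828439 * 2732 = 2263 g


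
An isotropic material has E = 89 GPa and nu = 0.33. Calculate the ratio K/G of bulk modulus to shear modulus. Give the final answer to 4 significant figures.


G = E / (2*(1+nu))
G = 89 / (2*(1+0.33)) = 33.4586 GPa
K = E / (3*(1-2*nu))
K = 89 / (3*(1-2*0.33)) = 87.2549 GPa
K/G = 87.2549 / 33.4586 = 2.608


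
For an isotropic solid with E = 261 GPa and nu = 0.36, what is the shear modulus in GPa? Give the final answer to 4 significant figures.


G = E / (2*(1+nu))
G = 261 / (2*(1+0.36))
G = 95.96 GPa


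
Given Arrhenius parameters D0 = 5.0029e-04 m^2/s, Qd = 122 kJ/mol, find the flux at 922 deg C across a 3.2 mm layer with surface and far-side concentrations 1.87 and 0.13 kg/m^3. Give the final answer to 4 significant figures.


Step 1: D = D0 * exp(-Qd/(R*T))
T = 922 + 273.15 = 1195.15 K
D = 5.0029e-04 * exp(-122e3 / (8.314 * 1195.15)) = 2.32786e-09 m^2/s
Step 2: J = D * (C1 - C2) / dx
J = 2.32786e-09 * (1.87 - 0.13) / 3.2e-03
J = 1.266e-06 kg/(m^2*s)


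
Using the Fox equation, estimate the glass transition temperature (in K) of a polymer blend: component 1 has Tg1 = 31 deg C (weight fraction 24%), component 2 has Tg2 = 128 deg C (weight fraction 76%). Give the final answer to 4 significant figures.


1/Tg = w1/Tg1 + w2/Tg2 (in Kelvin)
Tg1 = 304.15 K, Tg2 = 401.15 K
1/Tg = 0.24/304.15 + 0.76/401.15
Tg = 372.6 K


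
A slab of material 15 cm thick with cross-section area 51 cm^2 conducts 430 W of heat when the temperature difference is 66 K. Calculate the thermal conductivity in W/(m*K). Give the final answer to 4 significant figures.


k = Q*L / (A*dT)
L = 0.15 m, A = 5.1e-03 m^2
k = 430 * 0.15 / (5.1e-03 * 66)
k = 191.6 W/(m*K)


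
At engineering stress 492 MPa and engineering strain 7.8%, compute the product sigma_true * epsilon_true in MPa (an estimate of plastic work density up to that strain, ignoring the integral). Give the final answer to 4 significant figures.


sigma_true = sigma_eng * (1 + epsilon_eng)
sigma_true = 492 * (1 + 0.078) = 530.376 MPa
epsilon_true = ln(1 + epsilon_eng)
epsilon_true = ln(1 + 0.078) = 0.0751075
sigma_true * epsilon_true = 530.376 * 0.0751075 = 39.84 MPa


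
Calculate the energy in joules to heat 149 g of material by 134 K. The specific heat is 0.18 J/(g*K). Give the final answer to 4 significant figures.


Q = m * cp * dT
Q = 149 * 0.18 * 134
Q = 3594 J


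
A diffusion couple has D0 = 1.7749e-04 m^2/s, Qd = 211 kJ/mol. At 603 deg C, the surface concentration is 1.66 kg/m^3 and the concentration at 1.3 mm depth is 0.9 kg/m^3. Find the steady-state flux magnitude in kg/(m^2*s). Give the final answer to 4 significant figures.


Step 1: D = D0 * exp(-Qd/(R*T))
T = 603 + 273.15 = 876.15 K
D = 1.7749e-04 * exp(-211e3 / (8.314 * 876.15)) = 4.6692e-17 m^2/s
Step 2: J = D * (C1 - C2) / dx
J = 4.6692e-17 * (1.66 - 0.9) / 1.3e-03
J = 2.73e-14 kg/(m^2*s)
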